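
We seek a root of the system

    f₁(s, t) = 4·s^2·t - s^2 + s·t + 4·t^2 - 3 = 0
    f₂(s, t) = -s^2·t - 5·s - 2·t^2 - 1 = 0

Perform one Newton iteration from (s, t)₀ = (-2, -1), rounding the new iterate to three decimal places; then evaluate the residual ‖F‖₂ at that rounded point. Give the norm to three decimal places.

At (-2, -1): F = (-17.000, 11.000).
Jacobian J = [[8·s·t - 2·s + t, 4·s^2 + s + 8·t], [-2·s·t - 5, -s^2 - 4·t]].
At the point, J = [[19.000, 6.000], [-9.000, 0.000]] (det J = 54.000).
Solving J·Δ = −F gives Δ = (1.222, -1.037).
Then the next iterate is (s, t)₁ = (-0.778, -2.037).
Re-evaluating at (-0.778, -2.037): F = (9.64512, -4.17577), so ‖F‖₂ = 10.510.

10.510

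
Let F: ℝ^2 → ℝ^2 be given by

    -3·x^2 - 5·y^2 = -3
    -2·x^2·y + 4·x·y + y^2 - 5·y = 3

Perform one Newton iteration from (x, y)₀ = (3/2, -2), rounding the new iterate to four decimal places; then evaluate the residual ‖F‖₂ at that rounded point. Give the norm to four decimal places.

At (3/2, -2): F = (-23.7500, 8.0000).
Jacobian J = [[-6·x, -10·y], [-4·x·y + 4·y, -2·x^2 + 4·x + 2·y - 5]].
At the point, J = [[-9.0000, 20.0000], [4.0000, -7.5000]] (det J = -12.5000).
Solving J·Δ = −F gives Δ = (1.4500, 1.8400).
Then the next iterate is (x, y)₁ = (2.9500, -0.1600).
Re-evaluating at (2.9500, -0.1600): F = (-23.2355, -1.2776), so ‖F‖₂ = 23.2706.

23.2706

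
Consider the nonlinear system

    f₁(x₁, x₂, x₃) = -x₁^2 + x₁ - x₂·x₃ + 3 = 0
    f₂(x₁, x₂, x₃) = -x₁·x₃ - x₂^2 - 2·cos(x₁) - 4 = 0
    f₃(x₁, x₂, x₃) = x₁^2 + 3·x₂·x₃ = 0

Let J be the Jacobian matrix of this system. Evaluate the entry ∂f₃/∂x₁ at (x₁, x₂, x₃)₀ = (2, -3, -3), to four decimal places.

∂f₃/∂x₁ = 2·x₁.
At (2, -3, -3) this is 4.0000.

4.0000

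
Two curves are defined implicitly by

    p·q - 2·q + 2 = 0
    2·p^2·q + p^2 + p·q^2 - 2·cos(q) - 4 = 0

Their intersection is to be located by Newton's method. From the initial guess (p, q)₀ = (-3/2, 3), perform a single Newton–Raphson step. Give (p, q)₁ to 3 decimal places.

At (-3/2, 3): F = (-8.500, 0.22998).
Jacobian J = [[q, p - 2], [4·p·q + 2·p + q^2, 2·p^2 + 2·p·q + 2·sin(q)]].
At the point, J = [[3.000, -3.500], [-12.000, -4.21776]] (det J = -54.65328).
Solving J·Δ = −F gives Δ = (0.671, -1.854).
Then the next iterate is (p, q)₁ = (-0.829, 1.146).

(-0.829, 1.146)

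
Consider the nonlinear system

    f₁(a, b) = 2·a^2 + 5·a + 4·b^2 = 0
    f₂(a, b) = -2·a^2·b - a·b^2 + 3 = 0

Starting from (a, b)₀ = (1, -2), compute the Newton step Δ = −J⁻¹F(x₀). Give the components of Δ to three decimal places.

At (1, -2): F = (23.000, 3.000).
Jacobian J = [[4·a + 5, 8·b], [-4·a·b - b^2, -2·a^2 - 2·a·b]].
At the point, J = [[9.000, -16.000], [4.000, 2.000]] (det J = 82.000).
Solving J·Δ = −F gives Δ = (-1.146, 0.793).

(-1.146, 0.793)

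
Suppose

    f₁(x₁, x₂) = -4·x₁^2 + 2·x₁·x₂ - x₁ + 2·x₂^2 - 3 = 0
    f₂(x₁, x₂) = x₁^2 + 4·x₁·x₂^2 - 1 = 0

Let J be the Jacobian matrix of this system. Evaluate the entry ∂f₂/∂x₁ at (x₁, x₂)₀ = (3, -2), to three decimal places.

22.000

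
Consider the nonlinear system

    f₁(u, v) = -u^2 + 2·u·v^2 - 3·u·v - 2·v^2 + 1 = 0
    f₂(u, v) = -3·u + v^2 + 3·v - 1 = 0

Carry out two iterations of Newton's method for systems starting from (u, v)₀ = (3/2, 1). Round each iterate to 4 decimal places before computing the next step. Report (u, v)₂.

At (3/2, 1): F = (-4.7500, -1.5000).
Jacobian J = [[-2·u + 2·v^2 - 3·v, 4·u·v - 3·u - 4·v], [-3, 2·v + 3]].
At the point, J = [[-4.0000, -2.5000], [-3.0000, 5.0000]] (det J = -27.5000).
Solving J·Δ = −F gives Δ = (-1.0000, -0.3000).
Then the next iterate is (u, v)₁ = (0.5000, 0.7000).
Round to (0.5000, 0.7000) and repeat: F = (-0.7900, 0.0900), J = [[-2.1200, -2.9000], [-3.0000, 4.4000]].
Δ = (-0.1783, -0.1420), so (u, v)₂ = (0.3217, 0.5580).

(0.3217, 0.5580)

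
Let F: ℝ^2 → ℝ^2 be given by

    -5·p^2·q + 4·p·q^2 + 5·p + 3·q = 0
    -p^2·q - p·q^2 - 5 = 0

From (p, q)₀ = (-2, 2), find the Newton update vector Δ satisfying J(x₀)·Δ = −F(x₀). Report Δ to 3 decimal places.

At (-2, 2): F = (-76.000, -5.000).
Jacobian J = [[-10·p·q + 4·q^2 + 5, -5·p^2 + 8·p·q + 3], [-2·p·q - q^2, -p^2 - 2·p·q]].
At the point, J = [[61.000, -49.000], [4.000, 4.000]] (det J = 440.000).
Solving J·Δ = −F gives Δ = (1.248, 0.002).

(1.248, 0.002)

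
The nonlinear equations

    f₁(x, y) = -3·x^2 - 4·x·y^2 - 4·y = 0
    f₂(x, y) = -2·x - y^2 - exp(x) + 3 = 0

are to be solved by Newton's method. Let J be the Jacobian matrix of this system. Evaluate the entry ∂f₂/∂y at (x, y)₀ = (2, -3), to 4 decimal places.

6.0000

∂f₂/∂y = -2·y.
At (2, -3) this is 6.0000.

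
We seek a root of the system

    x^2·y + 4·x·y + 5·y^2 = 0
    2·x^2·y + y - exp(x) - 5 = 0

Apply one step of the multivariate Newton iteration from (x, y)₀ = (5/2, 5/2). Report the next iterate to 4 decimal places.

At (5/2, 5/2): F = (71.8750, 16.567506).
Jacobian J = [[2·x·y + 4·y, x^2 + 4·x + 10·y], [4·x·y - exp(x), 2·x^2 + 1]].
At the point, J = [[22.5000, 41.2500], [12.817506, 13.5000]] (det J = -224.972124).
Solving J·Δ = −F gives Δ = (1.2753, -2.4380).
Then the next iterate is (x, y)₁ = (3.7753, 0.0620).

(3.7753, 0.0620)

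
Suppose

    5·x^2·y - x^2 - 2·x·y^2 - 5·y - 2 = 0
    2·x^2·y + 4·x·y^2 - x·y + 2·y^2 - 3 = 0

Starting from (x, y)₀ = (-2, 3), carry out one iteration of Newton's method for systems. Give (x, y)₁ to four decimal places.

(-1.4298, 2.1589)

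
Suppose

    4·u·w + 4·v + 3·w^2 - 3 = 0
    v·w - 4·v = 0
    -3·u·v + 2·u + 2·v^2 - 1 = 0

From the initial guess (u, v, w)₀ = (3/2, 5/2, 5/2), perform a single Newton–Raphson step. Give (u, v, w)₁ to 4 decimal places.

(-0.8474, -0.4383, 2.2370)

At (3/2, 5/2, 5/2): F = (40.7500, -3.7500, 3.2500).
Jacobian J = [[4·w, 4, 4·u + 6·w], [0, w - 4, v], [-3·v + 2, -3·u + 4·v, 0]].
At the point, J = [[10.0000, 4.0000, 21.0000], [0.0000, -1.5000, 2.5000], [-5.5000, 5.5000, 0.0000]] (det J = -365.7500).
Solving J·Δ = −F gives Δ = (-2.3474, -2.9383, -0.2630).
Then the next iterate is (u, v, w)₁ = (-0.8474, -0.4383, 2.2370).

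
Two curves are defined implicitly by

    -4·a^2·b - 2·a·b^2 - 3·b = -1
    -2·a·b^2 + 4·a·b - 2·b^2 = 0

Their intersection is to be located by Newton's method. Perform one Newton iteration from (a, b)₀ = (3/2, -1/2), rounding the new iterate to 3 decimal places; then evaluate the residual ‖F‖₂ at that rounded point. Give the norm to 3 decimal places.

At (3/2, -1/2): F = (6.250, -4.250).
Jacobian J = [[-8·a·b - 2·b^2, -4·a^2 - 4·a·b - 3], [-2·b^2 + 4·b, -4·a·b + 4·a - 4·b]].
At the point, J = [[5.500, -9.000], [-2.500, 11.000]] (det J = 38.000).
Solving J·Δ = −F gives Δ = (-0.803, 0.204).
Then the next iterate is (a, b)₁ = (0.697, -0.296).
Re-evaluating at (0.697, -0.296): F = (2.34106, -1.12262), so ‖F‖₂ = 2.596.

2.596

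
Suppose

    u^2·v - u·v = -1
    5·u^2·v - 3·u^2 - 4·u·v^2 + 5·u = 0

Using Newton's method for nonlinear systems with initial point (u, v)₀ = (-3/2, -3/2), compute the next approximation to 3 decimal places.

(-0.822, -1.351)

At (-3/2, -3/2): F = (-4.625, -17.625).
Jacobian J = [[2·u·v - v, u^2 - u], [10·u·v - 6·u - 4·v^2 + 5, 5·u^2 - 8·u·v]].
At the point, J = [[6.000, 3.750], [27.500, -6.750]] (det J = -143.625).
Solving J·Δ = −F gives Δ = (0.678, 0.149).
Then the next iterate is (u, v)₁ = (-0.822, -1.351).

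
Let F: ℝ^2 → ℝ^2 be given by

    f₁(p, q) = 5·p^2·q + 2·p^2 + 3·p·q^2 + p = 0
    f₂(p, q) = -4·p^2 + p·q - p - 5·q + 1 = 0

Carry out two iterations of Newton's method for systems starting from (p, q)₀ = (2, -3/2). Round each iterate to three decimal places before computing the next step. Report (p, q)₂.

(1.215, -1.518)

At (2, -3/2): F = (-6.500, -12.500).
Jacobian J = [[10·p·q + 4·p + 3·q^2 + 1, 5·p^2 + 6·p·q], [-8·p + q - 1, p - 5]].
At the point, J = [[-14.250, 2.000], [-18.500, -3.000]] (det J = 79.750).
Solving J·Δ = −F gives Δ = (-0.558, -0.726).
Then the next iterate is (p, q)₁ = (1.442, -2.226).
Round to (1.442, -2.226) and repeat: F = (3.89307, -0.83935), J = [[-10.46569, -8.86253], [-14.762, -3.558]].
Δ = (-0.227, 0.708), so (p, q)₂ = (1.215, -1.518).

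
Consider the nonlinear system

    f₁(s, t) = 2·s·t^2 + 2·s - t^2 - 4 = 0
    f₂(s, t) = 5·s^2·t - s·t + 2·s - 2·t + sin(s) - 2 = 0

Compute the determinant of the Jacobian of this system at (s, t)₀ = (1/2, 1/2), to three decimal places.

J = [[2·t^2 + 2, 4·s·t - 2·t], [10·s·t - t + cos(s) + 2, 5·s^2 - s - 2]].
At the point, J = [[2.500, 0.000], [4.87758, -1.250]].
det J = -3.125.

-3.125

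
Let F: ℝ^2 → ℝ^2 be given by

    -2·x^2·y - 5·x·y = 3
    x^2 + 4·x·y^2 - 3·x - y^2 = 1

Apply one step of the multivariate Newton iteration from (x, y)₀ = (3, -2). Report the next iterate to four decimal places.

(1.4430, -1.6951)

At (3, -2): F = (63.0000, 43.0000).
Jacobian J = [[-4·x·y - 5·y, -2·x^2 - 5·x], [2·x + 4·y^2 - 3, 8·x·y - 2·y]].
At the point, J = [[34.0000, -33.0000], [19.0000, -44.0000]] (det J = -869.0000).
Solving J·Δ = −F gives Δ = (-1.5570, 0.3049).
Then the next iterate is (x, y)₁ = (1.4430, -1.6951).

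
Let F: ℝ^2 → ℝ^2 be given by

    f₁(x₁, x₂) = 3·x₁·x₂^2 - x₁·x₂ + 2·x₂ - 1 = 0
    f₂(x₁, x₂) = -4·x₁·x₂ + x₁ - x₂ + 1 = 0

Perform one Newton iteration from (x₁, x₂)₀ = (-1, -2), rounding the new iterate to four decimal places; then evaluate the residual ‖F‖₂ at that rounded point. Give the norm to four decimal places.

At (-1, -2): F = (-19.0000, -6.0000).
Jacobian J = [[3·x₂^2 - x₂, 6·x₁·x₂ - x₁ + 2], [-4·x₂ + 1, -4·x₁ - 1]].
At the point, J = [[14.0000, 15.0000], [9.0000, 3.0000]] (det J = -93.0000).
Solving J·Δ = −F gives Δ = (0.3548, 0.9355).
Then the next iterate is (x₁, x₂)₁ = (-0.6452, -1.0645).
Re-evaluating at (-0.6452, -1.0645): F = (-6.009160, -1.327962), so ‖F‖₂ = 6.1541.

6.1541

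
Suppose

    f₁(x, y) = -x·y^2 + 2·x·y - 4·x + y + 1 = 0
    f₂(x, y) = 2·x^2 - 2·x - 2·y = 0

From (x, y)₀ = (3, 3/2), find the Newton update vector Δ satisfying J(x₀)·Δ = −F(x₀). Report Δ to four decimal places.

(-1.2264, -1.6321)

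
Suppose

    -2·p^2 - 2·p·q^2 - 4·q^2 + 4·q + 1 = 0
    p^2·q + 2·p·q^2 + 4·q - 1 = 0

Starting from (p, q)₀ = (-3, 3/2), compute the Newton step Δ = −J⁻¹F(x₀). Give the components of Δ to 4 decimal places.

(2.3333, -1.1000)

At (-3, 3/2): F = (-6.5000, 5.0000).
Jacobian J = [[-4·p - 2·q^2, -4·p·q - 8·q + 4], [2·p·q + 2·q^2, p^2 + 4·p·q + 4]].
At the point, J = [[7.5000, 10.0000], [-4.5000, -5.0000]] (det J = 7.5000).
Solving J·Δ = −F gives Δ = (2.3333, -1.1000).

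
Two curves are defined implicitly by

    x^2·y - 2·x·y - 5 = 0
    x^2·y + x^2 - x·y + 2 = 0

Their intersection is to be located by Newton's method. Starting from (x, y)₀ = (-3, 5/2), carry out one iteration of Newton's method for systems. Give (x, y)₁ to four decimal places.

At (-3, 5/2): F = (32.5000, 41.0000).
Jacobian J = [[2·x·y - 2·y, x^2 - 2·x], [2·x·y + 2·x - y, x^2 - x]].
At the point, J = [[-20.0000, 15.0000], [-23.5000, 12.0000]] (det J = 112.5000).
Solving J·Δ = −F gives Δ = (2.0000, 0.5000).
Then the next iterate is (x, y)₁ = (-1.0000, 3.0000).

(-1.0000, 3.0000)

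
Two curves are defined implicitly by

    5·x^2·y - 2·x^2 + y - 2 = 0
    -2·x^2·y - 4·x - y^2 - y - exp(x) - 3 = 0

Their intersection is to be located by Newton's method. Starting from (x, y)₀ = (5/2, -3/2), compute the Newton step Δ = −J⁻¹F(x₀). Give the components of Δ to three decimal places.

At (5/2, -3/2): F = (-62.875, -7.18249).
Jacobian J = [[10·x·y - 4·x, 5·x^2 + 1], [-4·x·y - exp(x) - 4, -2·x^2 - 2·y - 1]].
At the point, J = [[-47.500, 32.250], [-1.18249, -10.500]] (det J = 536.88543).
Solving J·Δ = −F gives Δ = (-1.661, -0.497).

(-1.661, -0.497)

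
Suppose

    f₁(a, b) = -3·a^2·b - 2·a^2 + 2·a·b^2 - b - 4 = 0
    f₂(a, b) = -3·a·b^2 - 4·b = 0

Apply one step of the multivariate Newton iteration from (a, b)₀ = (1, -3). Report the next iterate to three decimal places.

At (1, -3): F = (24.000, -15.000).
Jacobian J = [[-6·a·b - 4·a + 2·b^2, -3·a^2 + 4·a·b - 1], [-3·b^2, -6·a·b - 4]].
At the point, J = [[32.000, -16.000], [-27.000, 14.000]] (det J = 16.000).
Solving J·Δ = −F gives Δ = (-6.000, -10.500).
Then the next iterate is (a, b)₁ = (-5.000, -13.500).

(-5.000, -13.500)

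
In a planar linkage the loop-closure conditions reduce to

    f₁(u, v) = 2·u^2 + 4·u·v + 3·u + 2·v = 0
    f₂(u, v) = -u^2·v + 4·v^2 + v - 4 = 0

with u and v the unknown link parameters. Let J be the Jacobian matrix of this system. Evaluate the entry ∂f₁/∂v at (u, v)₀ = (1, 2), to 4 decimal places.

6.0000

∂f₁/∂v = 4·u + 2.
At (1, 2) this is 6.0000.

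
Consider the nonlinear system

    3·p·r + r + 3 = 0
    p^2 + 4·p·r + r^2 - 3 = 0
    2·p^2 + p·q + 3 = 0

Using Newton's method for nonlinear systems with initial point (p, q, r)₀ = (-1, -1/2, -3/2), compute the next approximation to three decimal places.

At (-1, -1/2, -3/2): F = (6.000, 6.250, 5.500).
Jacobian J = [[3·r, 0, 3·p + 1], [2·p + 4·r, 0, 4·p + 2·r], [4·p + q, p, 0]].
At the point, J = [[-4.500, 0.000, -2.000], [-8.000, 0.000, -7.000], [-4.500, -1.000, 0.000]] (det J = 15.500).
Solving J·Δ = −F gives Δ = (1.903, -3.065, -1.282).
Then the next iterate is (p, q, r)₁ = (0.903, -3.565, -2.782).

(0.903, -3.565, -2.782)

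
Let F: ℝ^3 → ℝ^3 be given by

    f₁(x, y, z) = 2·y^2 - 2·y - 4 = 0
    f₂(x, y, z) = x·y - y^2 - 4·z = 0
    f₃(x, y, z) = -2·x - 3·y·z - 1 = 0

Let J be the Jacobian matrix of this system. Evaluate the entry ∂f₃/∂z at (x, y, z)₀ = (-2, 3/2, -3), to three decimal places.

-4.500

∂f₃/∂z = -3·y.
At (-2, 3/2, -3) this is -4.500.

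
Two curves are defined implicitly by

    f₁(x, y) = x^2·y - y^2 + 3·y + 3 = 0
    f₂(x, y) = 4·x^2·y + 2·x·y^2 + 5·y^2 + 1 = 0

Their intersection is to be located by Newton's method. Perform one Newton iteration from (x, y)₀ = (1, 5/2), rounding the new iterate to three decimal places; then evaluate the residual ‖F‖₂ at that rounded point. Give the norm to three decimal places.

At (1, 5/2): F = (6.750, 54.750).
Jacobian J = [[2·x·y, x^2 - 2·y + 3], [8·x·y + 2·y^2, 4·x^2 + 4·x·y + 10·y]].
At the point, J = [[5.000, -1.000], [32.500, 39.000]] (det J = 227.500).
Solving J·Δ = −F gives Δ = (-1.398, -0.239).
Then the next iterate is (x, y)₁ = (-0.398, 2.261).
Re-evaluating at (-0.398, 2.261): F = (5.02903, 23.92396), so ‖F‖₂ = 24.447.

24.447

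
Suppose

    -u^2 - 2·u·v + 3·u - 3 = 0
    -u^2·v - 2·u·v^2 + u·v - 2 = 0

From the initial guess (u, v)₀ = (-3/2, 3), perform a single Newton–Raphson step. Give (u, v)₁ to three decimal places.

(1.385, 3.250)

At (-3/2, 3): F = (-0.750, 13.750).
Jacobian J = [[-2·u - 2·v + 3, -2·u], [-2·u·v - 2·v^2 + v, -u^2 - 4·u·v + u]].
At the point, J = [[0.000, 3.000], [-6.000, 14.250]] (det J = 18.000).
Solving J·Δ = −F gives Δ = (2.885, 0.250).
Then the next iterate is (u, v)₁ = (1.385, 3.250).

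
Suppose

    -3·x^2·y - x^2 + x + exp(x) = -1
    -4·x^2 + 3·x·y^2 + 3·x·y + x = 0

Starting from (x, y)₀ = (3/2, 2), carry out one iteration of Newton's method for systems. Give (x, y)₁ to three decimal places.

At (3/2, 2): F = (-8.76831, 19.500).
Jacobian J = [[-6·x·y - 2·x + exp(x) + 1, -3·x^2], [-8·x + 3·y^2 + 3·y + 1, 6·x·y + 3·x]].
At the point, J = [[-15.51831, -6.750], [7.000, 22.500]] (det J = -301.91200).
Solving J·Δ = −F gives Δ = (-0.217, -0.799).
Then the next iterate is (x, y)₁ = (1.283, 1.201).

(1.283, 1.201)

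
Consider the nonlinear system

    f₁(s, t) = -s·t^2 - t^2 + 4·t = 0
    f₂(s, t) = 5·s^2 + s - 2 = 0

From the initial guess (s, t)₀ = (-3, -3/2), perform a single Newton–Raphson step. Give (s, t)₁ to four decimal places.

(-1.6207, -3.8017)

At (-3, -3/2): F = (-1.5000, 40.0000).
Jacobian J = [[-t^2, -2·s·t - 2·t + 4], [10·s + 1, 0]].
At the point, J = [[-2.2500, -2.0000], [-29.0000, 0.0000]] (det J = -58.0000).
Solving J·Δ = −F gives Δ = (1.3793, -2.3017).
Then the next iterate is (s, t)₁ = (-1.6207, -3.8017).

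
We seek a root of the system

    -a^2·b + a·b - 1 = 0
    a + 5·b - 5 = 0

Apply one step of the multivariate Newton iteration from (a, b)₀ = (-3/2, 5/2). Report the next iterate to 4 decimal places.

(-0.9535, 1.1907)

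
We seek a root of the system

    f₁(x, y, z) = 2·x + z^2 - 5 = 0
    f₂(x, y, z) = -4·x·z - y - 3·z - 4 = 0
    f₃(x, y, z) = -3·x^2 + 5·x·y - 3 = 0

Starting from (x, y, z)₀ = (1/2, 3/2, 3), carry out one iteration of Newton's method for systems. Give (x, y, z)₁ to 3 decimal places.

(-1.414, 4.945, 2.805)

At (1/2, 3/2, 3): F = (5.000, -20.500, 0.000).
Jacobian J = [[2, 0, 2·z], [-4·z, -1, -4·x - 3], [-6·x + 5·y, 5·x, 0]].
At the point, J = [[2.000, 0.000, 6.000], [-12.000, -1.000, -5.000], [4.500, 2.500, 0.000]] (det J = -128.000).
Solving J·Δ = −F gives Δ = (-1.914, 3.445, -0.195).
Then the next iterate is (x, y, z)₁ = (-1.414, 4.945, 2.805).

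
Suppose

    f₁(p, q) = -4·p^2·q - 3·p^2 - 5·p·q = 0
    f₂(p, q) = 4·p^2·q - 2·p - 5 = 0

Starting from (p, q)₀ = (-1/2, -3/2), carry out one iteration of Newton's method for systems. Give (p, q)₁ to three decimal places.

At (-1/2, -3/2): F = (-3.000, -5.500).
Jacobian J = [[-8·p·q - 6·p - 5·q, -4·p^2 - 5·p], [8·p·q - 2, 4·p^2]].
At the point, J = [[4.500, 1.500], [4.000, 1.000]] (det J = -1.500).
Solving J·Δ = −F gives Δ = (3.500, -8.500).
Then the next iterate is (p, q)₁ = (3.000, -10.000).

(3.000, -10.000)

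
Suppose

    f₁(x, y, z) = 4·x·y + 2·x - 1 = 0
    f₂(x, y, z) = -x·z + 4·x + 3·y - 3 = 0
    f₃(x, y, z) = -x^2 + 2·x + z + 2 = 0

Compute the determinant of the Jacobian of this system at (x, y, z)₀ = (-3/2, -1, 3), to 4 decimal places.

J = [[4·y + 2, 4·x, 0], [-z + 4, 3, -x], [-2·x + 2, 0, 1]].
At the point, J = [[-2.0000, -6.0000, 0.0000], [1.0000, 3.0000, 1.5000], [5.0000, 0.0000, 1.0000]].
det J = -45.0000.

-45.0000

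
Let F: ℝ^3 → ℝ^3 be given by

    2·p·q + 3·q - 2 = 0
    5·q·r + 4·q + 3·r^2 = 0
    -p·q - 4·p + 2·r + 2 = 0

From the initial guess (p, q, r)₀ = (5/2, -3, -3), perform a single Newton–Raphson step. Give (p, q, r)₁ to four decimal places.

(-1.3979, -2.6734, -1.2907)

At (5/2, -3, -3): F = (-26.0000, 60.0000, -6.5000).
Jacobian J = [[2·q, 2·p + 3, 0], [0, 5·r + 4, 5·q + 6·r], [-q - 4, -p, 2]].
At the point, J = [[-6.0000, 8.0000, 0.0000], [0.0000, -11.0000, -33.0000], [-1.0000, -2.5000, 2.0000]] (det J = 891.0000).
Solving J·Δ = −F gives Δ = (-3.8979, 0.3266, 1.7093).
Then the next iterate is (p, q, r)₁ = (-1.3979, -2.6734, -1.2907).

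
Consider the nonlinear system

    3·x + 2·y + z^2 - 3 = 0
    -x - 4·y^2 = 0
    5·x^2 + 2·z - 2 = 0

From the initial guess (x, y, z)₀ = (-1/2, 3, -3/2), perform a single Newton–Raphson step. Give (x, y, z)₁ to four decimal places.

(-1.5545, 1.5648, -2.2614)

At (-1/2, 3, -3/2): F = (3.7500, -35.5000, -3.7500).
Jacobian J = [[3, 2, 2·z], [-1, -8·y, 0], [10·x, 0, 2]].
At the point, J = [[3.0000, 2.0000, -3.0000], [-1.0000, -24.0000, 0.0000], [-5.0000, 0.0000, 2.0000]] (det J = 220.0000).
Solving J·Δ = −F gives Δ = (-1.0545, -1.4352, -0.7614).
Then the next iterate is (x, y, z)₁ = (-1.5545, 1.5648, -2.2614).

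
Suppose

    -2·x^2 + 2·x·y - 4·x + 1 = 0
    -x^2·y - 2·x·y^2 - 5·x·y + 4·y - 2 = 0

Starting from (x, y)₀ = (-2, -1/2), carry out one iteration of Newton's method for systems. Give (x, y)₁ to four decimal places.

(-1.6667, 0.5000)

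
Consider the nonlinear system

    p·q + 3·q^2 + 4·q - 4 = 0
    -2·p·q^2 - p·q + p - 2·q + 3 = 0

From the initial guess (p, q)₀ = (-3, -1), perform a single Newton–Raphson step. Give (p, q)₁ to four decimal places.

At (-3, -1): F = (-2.0000, 5.0000).
Jacobian J = [[q, p + 6·q + 4], [-2·q^2 - q + 1, -4·p·q - p - 2]].
At the point, J = [[-1.0000, -5.0000], [0.0000, -11.0000]] (det J = 11.0000).
Solving J·Δ = −F gives Δ = (-4.2727, 0.4545).
Then the next iterate is (p, q)₁ = (-7.2727, -0.5455).

(-7.2727, -0.5455)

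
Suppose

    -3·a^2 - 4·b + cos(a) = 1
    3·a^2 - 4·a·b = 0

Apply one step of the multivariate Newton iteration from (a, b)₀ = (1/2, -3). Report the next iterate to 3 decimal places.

At (1/2, -3): F = (11.12758, 6.750).
Jacobian J = [[-6·a - sin(a), -4], [6·a - 4·b, -4·a]].
At the point, J = [[-3.47943, -4.000], [15.000, -2.000]] (det J = 66.95885).
Solving J·Δ = −F gives Δ = (-0.071, 2.844).
Then the next iterate is (a, b)₁ = (0.429, -0.156).

(0.429, -0.156)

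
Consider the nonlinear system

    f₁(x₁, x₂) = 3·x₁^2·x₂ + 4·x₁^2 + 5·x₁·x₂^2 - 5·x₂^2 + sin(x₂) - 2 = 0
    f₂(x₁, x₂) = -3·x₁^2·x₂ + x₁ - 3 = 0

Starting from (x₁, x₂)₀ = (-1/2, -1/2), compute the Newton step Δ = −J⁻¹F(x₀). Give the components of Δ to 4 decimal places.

(-5.6933, -0.3711)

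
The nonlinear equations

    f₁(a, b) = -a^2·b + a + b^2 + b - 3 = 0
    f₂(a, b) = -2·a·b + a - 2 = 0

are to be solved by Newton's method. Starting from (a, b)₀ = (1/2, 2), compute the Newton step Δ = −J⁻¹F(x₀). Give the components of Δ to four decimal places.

(-0.8934, -0.8197)

At (1/2, 2): F = (3.0000, -3.5000).
Jacobian J = [[-2·a·b + 1, -a^2 + 2·b + 1], [-2·b + 1, -2·a]].
At the point, J = [[-1.0000, 4.7500], [-3.0000, -1.0000]] (det J = 15.2500).
Solving J·Δ = −F gives Δ = (-0.8934, -0.8197).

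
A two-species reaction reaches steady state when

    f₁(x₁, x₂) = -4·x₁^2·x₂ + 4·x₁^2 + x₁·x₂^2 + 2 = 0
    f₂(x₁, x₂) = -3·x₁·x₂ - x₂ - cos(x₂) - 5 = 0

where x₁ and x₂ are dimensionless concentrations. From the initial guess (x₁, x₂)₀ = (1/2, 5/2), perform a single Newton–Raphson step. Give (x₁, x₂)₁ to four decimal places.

(-0.3149, 0.2192)

At (1/2, 5/2): F = (3.6250, -10.448856).
Jacobian J = [[-8·x₁·x₂ + 8·x₁ + x₂^2, -4·x₁^2 + 2·x₁·x₂], [-3·x₂, -3·x₁ + sin(x₂) - 1]].
At the point, J = [[0.2500, 1.5000], [-7.5000, -1.901528]] (det J = 10.774618).
Solving J·Δ = −F gives Δ = (-0.8149, -2.2808).
Then the next iterate is (x₁, x₂)₁ = (-0.3149, 0.2192).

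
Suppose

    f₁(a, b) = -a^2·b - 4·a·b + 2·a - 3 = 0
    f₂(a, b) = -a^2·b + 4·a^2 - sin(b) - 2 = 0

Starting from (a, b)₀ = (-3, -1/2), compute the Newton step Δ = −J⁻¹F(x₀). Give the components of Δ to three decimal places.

At (-3, -1/2): F = (-10.500, 38.97943).
Jacobian J = [[-2·a·b - 4·b + 2, -a^2 - 4·a], [-2·a·b + 8·a, -a^2 - cos(b)]].
At the point, J = [[1.000, 3.000], [-27.000, -9.87758]] (det J = 71.12242).
Solving J·Δ = −F gives Δ = (0.186, 3.438).

(0.186, 3.438)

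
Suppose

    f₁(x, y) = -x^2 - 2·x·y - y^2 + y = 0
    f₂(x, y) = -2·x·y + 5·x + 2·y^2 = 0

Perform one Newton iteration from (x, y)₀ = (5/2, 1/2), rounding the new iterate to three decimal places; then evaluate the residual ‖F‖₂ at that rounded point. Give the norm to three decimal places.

4.606

At (5/2, 1/2): F = (-8.500, 10.500).
Jacobian J = [[-2·x - 2·y, -2·x - 2·y + 1], [-2·y + 5, -2·x + 4·y]].
At the point, J = [[-6.000, -5.000], [4.000, -3.000]] (det J = 38.000).
Solving J·Δ = −F gives Δ = (-2.053, 0.763).
Then the next iterate is (x, y)₁ = (0.447, 1.263).
Re-evaluating at (0.447, 1.263): F = (-1.66110, 4.29622), so ‖F‖₂ = 4.606.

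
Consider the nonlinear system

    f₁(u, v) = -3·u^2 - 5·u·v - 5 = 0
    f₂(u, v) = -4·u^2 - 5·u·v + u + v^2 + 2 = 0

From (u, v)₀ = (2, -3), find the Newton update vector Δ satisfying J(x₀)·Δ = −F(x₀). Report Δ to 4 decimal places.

At (2, -3): F = (13.0000, 27.0000).
Jacobian J = [[-6·u - 5·v, -5·u], [-8·u - 5·v + 1, -5·u + 2·v]].
At the point, J = [[3.0000, -10.0000], [0.0000, -16.0000]] (det J = -48.0000).
Solving J·Δ = −F gives Δ = (1.2917, 1.6875).

(1.2917, 1.6875)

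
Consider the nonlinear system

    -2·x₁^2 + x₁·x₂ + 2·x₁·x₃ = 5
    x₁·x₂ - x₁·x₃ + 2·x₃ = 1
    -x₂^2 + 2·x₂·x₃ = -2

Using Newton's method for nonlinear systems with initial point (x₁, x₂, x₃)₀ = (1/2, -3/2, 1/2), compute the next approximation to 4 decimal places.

At (1/2, -3/2, 1/2): F = (-5.7500, -1.0000, -1.7500).
Jacobian J = [[-4·x₁ + x₂ + 2·x₃, x₁, 2·x₁], [x₂ - x₃, x₁, -x₁ + 2], [0, -2·x₂ + 2·x₃, 2·x₂]].
At the point, J = [[-2.5000, 0.5000, 1.0000], [-2.0000, 0.5000, 1.5000], [0.0000, 4.0000, -3.0000]] (det J = 7.7500).
Solving J·Δ = −F gives Δ = (-4.7984, -3.0887, -4.7016).
Then the next iterate is (x₁, x₂, x₃)₁ = (-4.2984, -4.5887, -4.2016).

(-4.2984, -4.5887, -4.2016)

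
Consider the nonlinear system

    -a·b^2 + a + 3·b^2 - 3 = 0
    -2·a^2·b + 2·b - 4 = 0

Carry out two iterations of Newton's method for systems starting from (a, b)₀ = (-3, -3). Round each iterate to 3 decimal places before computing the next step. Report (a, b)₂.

At (-3, -3): F = (48.000, 44.000).
Jacobian J = [[-b^2 + 1, -2·a·b + 6·b], [-4·a·b, -2·a^2 + 2]].
At the point, J = [[-8.000, -36.000], [-36.000, -16.000]] (det J = -1168.000).
Solving J·Δ = −F gives Δ = (0.699, 1.178).
Then the next iterate is (a, b)₁ = (-2.301, -1.822).
Round to (-2.301, -1.822) and repeat: F = (12.29664, 11.64953), J = [[-2.31968, -19.31684], [-16.76969, -8.58920]].
Δ = (0.393, 0.589), so (a, b)₂ = (-1.908, -1.233).

(-1.908, -1.233)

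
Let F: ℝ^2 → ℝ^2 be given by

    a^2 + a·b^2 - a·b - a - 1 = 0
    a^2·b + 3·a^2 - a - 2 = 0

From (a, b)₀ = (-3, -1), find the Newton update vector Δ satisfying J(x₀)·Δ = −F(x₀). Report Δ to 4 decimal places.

At (-3, -1): F = (5.0000, 19.0000).
Jacobian J = [[2·a + b^2 - b - 1, 2·a·b - a], [2·a·b + 6·a - 1, a^2]].
At the point, J = [[-5.0000, 9.0000], [-13.0000, 9.0000]] (det J = 72.0000).
Solving J·Δ = −F gives Δ = (1.7500, 0.4167).

(1.7500, 0.4167)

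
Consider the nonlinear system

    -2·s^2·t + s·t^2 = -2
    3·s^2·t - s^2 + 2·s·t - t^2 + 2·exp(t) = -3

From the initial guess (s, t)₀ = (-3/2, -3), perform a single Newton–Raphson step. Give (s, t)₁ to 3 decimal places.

(-0.956, -2.356)

At (-3/2, -3): F = (2.000, -19.40043).
Jacobian J = [[-4·s·t + t^2, -2·s^2 + 2·s·t], [6·s·t - 2·s + 2·t, 3·s^2 + 2·s - 2·t + 2·exp(t)]].
At the point, J = [[-9.000, 4.500], [24.000, 9.84957]] (det J = -196.64617).
Solving J·Δ = −F gives Δ = (0.544, 0.644).
Then the next iterate is (s, t)₁ = (-0.956, -2.356).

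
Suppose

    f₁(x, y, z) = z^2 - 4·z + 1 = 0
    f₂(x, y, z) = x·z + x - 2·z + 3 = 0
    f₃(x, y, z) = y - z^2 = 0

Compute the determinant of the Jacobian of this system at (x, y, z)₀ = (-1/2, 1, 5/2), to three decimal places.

3.500

J = [[0, 0, 2·z - 4], [z + 1, 0, x - 2], [0, 1, -2·z]].
At the point, J = [[0.000, 0.000, 1.000], [3.500, 0.000, -2.500], [0.000, 1.000, -5.000]].
det J = 3.500.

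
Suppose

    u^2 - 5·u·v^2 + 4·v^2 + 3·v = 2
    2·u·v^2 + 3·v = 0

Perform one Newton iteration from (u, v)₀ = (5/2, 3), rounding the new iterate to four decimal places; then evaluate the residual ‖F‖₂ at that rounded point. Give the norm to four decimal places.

At (5/2, 3): F = (-63.2500, 54.0000).
Jacobian J = [[2·u - 5·v^2, -10·u·v + 8·v + 3], [2·v^2, 4·u·v + 3]].
At the point, J = [[-40.0000, -48.0000], [18.0000, 33.0000]] (det J = -456.0000).
Solving J·Δ = −F gives Δ = (1.1069, -2.2401).
Then the next iterate is (u, v)₁ = (3.6069, 0.7599).
Re-evaluating at (3.6069, 0.7599): F = (5.185234, 6.445294), so ‖F‖₂ = 8.2722.

8.2722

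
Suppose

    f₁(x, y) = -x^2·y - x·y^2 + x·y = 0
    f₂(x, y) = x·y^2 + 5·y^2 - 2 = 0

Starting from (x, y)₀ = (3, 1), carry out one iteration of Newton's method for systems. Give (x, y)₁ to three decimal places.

At (3, 1): F = (-9.000, 6.000).
Jacobian J = [[-2·x·y - y^2 + y, -x^2 - 2·x·y + x], [y^2, 2·x·y + 10·y]].
At the point, J = [[-6.000, -12.000], [1.000, 16.000]] (det J = -84.000).
Solving J·Δ = −F gives Δ = (-0.857, -0.321).
Then the next iterate is (x, y)₁ = (2.143, 0.679).

(2.143, 0.679)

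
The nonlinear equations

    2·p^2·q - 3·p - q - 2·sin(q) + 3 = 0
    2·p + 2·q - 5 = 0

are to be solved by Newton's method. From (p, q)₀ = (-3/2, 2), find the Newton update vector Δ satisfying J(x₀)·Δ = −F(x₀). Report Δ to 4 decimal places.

At (-3/2, 2): F = (12.681405, -4.0000).
Jacobian J = [[4·p·q - 3, 2·p^2 - 2·cos(q) - 1], [2, 2]].
At the point, J = [[-15.0000, 4.332294], [2.0000, 2.0000]] (det J = -38.664587).
Solving J·Δ = −F gives Δ = (1.1042, 0.8958).

(1.1042, 0.8958)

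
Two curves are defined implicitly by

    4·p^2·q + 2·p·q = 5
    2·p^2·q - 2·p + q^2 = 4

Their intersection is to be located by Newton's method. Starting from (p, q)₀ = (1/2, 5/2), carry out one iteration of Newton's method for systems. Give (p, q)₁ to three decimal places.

(0.565, 2.010)

At (1/2, 5/2): F = (0.000, 2.500).
Jacobian J = [[8·p·q + 2·q, 4·p^2 + 2·p], [4·p·q - 2, 2·p^2 + 2·q]].
At the point, J = [[15.000, 2.000], [3.000, 5.500]] (det J = 76.500).
Solving J·Δ = −F gives Δ = (0.065, -0.490).
Then the next iterate is (p, q)₁ = (0.565, 2.010).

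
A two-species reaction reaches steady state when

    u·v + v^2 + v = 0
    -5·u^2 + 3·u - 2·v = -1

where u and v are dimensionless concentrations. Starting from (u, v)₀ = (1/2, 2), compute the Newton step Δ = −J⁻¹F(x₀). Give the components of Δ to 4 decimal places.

(-0.1607, -1.2143)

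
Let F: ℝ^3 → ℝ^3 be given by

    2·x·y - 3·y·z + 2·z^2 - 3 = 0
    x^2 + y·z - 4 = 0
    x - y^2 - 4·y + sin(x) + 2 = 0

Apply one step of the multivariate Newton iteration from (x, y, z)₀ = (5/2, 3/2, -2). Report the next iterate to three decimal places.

(2.100, 1.038, -0.782)

At (5/2, 3/2, -2): F = (21.500, -0.750, -3.15153).
Jacobian J = [[2·y, 2·x - 3·z, -3·y + 4·z], [2·x, z, y], [cos(x) + 1, -2·y - 4, 0]].
At the point, J = [[3.000, 11.000, -12.500], [5.000, -2.000, 1.500], [0.19886, -7.000, 0.000]] (det J = 467.30972).
Solving J·Δ = −F gives Δ = (-0.400, -0.462, 1.218).
Then the next iterate is (x, y, z)₁ = (2.100, 1.038, -0.782).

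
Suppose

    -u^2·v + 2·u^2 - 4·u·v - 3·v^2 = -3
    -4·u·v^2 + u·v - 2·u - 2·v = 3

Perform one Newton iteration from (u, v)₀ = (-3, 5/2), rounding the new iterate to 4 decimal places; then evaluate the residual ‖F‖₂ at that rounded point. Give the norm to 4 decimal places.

12.6094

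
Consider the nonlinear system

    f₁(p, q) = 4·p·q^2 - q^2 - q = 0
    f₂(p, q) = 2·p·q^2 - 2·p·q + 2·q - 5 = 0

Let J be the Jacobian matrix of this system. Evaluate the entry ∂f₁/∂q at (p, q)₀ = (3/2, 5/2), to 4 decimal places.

24.0000

∂f₁/∂q = 8·p·q - 2·q - 1.
At (3/2, 5/2) this is 24.0000.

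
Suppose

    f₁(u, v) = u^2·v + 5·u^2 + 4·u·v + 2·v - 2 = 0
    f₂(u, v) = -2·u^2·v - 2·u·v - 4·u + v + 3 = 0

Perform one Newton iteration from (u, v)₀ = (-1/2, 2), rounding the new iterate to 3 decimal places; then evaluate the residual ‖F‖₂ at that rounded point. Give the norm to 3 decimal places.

At (-1/2, 2): F = (-0.250, 8.000).
Jacobian J = [[2·u·v + 10·u + 4·v, u^2 + 4·u + 2], [-4·u·v - 2·v - 4, -2·u^2 - 2·u + 1]].
At the point, J = [[1.000, 0.250], [-4.000, 1.500]] (det J = 2.500).
Solving J·Δ = −F gives Δ = (0.950, -2.800).
Then the next iterate is (u, v)₁ = (0.450, -0.800).
Re-evaluating at (0.450, -0.800): F = (-4.18950, 1.444), so ‖F‖₂ = 4.431.

4.431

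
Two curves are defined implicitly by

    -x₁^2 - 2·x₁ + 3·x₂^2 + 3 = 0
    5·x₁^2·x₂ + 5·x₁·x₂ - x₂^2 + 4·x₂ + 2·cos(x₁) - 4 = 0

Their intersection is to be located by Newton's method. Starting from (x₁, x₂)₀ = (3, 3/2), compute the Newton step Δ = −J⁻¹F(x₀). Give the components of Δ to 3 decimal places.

(-1.159, -0.447)

At (3, 3/2): F = (-5.250, 87.77002).
Jacobian J = [[-2·x₁ - 2, 6·x₂], [10·x₁·x₂ + 5·x₂ - 2·sin(x₁), 5·x₁^2 + 5·x₁ - 2·x₂ + 4]].
At the point, J = [[-8.000, 9.000], [52.21776, 61.000]] (det J = -957.95984).
Solving J·Δ = −F gives Δ = (-1.159, -0.447).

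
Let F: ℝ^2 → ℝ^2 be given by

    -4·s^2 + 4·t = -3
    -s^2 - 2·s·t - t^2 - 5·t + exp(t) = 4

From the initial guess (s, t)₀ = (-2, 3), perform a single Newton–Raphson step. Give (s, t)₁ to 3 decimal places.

(-1.938, 3.003)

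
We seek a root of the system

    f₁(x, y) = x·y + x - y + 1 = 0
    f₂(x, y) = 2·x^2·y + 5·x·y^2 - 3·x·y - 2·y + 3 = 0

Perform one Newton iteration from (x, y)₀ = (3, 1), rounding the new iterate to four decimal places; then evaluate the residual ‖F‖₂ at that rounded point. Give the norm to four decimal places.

6.5142

At (3, 1): F = (6.0000, 25.0000).
Jacobian J = [[y + 1, x - 1], [4·x·y + 5·y^2 - 3·y, 2·x^2 + 10·x·y - 3·x - 2]].
At the point, J = [[2.0000, 2.0000], [14.0000, 37.0000]] (det J = 46.0000).
Solving J·Δ = −F gives Δ = (-3.7391, 0.7391).
Then the next iterate is (x, y)₁ = (-0.7391, 1.7391).
Re-evaluating at (-0.7391, 1.7391): F = (-2.763569, -5.898986), so ‖F‖₂ = 6.5142.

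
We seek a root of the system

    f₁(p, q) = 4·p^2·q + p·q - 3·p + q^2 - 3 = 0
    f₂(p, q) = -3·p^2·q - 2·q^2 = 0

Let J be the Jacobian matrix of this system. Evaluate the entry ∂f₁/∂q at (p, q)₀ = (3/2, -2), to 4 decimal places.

6.5000

∂f₁/∂q = 4·p^2 + p + 2·q.
At (3/2, -2) this is 6.5000.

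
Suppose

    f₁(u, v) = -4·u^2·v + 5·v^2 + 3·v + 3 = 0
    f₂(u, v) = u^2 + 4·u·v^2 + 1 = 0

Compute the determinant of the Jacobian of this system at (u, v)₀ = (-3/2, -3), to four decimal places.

J = [[-8·u·v, -4·u^2 + 10·v + 3], [2·u + 4·v^2, 8·u·v]].
At the point, J = [[-36.0000, -36.0000], [33.0000, 36.0000]].
det J = -108.0000.

-108.0000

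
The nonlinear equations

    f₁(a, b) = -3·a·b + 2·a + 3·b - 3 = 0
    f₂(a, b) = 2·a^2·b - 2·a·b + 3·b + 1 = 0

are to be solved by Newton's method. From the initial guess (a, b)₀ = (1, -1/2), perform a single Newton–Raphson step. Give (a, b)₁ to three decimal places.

At (1, -1/2): F = (-1.000, -0.500).
Jacobian J = [[-3·b + 2, -3·a + 3], [4·a·b - 2·b, 2·a^2 - 2·a + 3]].
At the point, J = [[3.500, 0.000], [-1.000, 3.000]] (det J = 10.500).
Solving J·Δ = −F gives Δ = (0.286, 0.262).
Then the next iterate is (a, b)₁ = (1.286, -0.238).

(1.286, -0.238)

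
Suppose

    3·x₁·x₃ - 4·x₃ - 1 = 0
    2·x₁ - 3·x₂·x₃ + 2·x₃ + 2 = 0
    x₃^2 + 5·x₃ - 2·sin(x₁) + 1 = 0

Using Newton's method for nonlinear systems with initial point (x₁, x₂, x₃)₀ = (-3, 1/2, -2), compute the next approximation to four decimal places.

(-1.1595, 0.6304, -0.9264)

At (-3, 1/2, -2): F = (25.0000, -5.0000, -4.717760).
Jacobian J = [[3·x₃, 0, 3·x₁ - 4], [2, -3·x₃, -3·x₂ + 2], [-2·cos(x₁), 0, 2·x₃ + 5]].
At the point, J = [[-6.0000, 0.0000, -13.0000], [2.0000, 6.0000, 0.5000], [1.979985, 0.0000, 1.0000]] (det J = 118.438829).
Solving J·Δ = −F gives Δ = (1.8405, 0.1304, 1.0736).
Then the next iterate is (x₁, x₂, x₃)₁ = (-1.1595, 0.6304, -0.9264).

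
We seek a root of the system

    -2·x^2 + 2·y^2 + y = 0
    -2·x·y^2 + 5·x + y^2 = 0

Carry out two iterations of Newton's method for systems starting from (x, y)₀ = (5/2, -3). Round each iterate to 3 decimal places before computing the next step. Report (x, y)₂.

At (5/2, -3): F = (2.500, -23.500).
Jacobian J = [[-4·x, 4·y + 1], [-2·y^2 + 5, -4·x·y + 2·y]].
At the point, J = [[-10.000, -11.000], [-13.000, 24.000]] (det J = -383.000).
Solving J·Δ = −F gives Δ = (-0.518, 0.698).
Then the next iterate is (x, y)₁ = (1.982, -2.302).
Round to (1.982, -2.302) and repeat: F = (0.43976, -5.79684), J = [[-7.928, -8.208], [-5.59841, 13.64626]].
Δ = (-0.270, 0.314), so (x, y)₂ = (1.712, -1.988).

(1.712, -1.988)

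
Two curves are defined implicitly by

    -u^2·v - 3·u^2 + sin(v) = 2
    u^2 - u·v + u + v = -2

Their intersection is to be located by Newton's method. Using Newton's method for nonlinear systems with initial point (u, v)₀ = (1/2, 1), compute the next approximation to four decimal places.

At (1/2, 1): F = (-2.158529, 3.2500).
Jacobian J = [[-2·u·v - 6·u, -u^2 + cos(v)], [2·u - v + 1, -u + 1]].
At the point, J = [[-4.0000, 0.290302], [1.0000, 0.5000]] (det J = -2.290302).
Solving J·Δ = −F gives Δ = (-0.8832, -4.7336).
Then the next iterate is (u, v)₁ = (-0.3832, -3.7336).

(-0.3832, -3.7336)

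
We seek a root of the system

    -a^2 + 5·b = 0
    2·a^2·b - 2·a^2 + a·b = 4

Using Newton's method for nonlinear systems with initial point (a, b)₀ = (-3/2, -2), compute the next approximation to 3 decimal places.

(-0.996, 0.148)

At (-3/2, -2): F = (-12.250, -14.500).
Jacobian J = [[-2·a, 5], [4·a·b - 4·a + b, 2·a^2 + a]].
At the point, J = [[3.000, 5.000], [16.000, 3.000]] (det J = -71.000).
Solving J·Δ = −F gives Δ = (0.504, 2.148).
Then the next iterate is (a, b)₁ = (-0.996, 0.148).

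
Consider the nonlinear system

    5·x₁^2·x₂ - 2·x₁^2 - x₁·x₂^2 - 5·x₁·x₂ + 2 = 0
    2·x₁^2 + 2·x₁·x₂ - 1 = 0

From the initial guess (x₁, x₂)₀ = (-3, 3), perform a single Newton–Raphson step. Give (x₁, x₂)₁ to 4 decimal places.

(-2.0111, 1.8444)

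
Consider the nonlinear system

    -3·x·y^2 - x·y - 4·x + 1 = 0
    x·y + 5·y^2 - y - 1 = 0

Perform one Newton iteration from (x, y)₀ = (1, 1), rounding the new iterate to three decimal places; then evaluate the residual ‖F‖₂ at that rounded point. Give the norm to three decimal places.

1.722

At (1, 1): F = (-7.000, 4.000).
Jacobian J = [[-3·y^2 - y - 4, -6·x·y - x], [y, x + 10·y - 1]].
At the point, J = [[-8.000, -7.000], [1.000, 10.000]] (det J = -73.000).
Solving J·Δ = −F gives Δ = (-0.575, -0.342).
Then the next iterate is (x, y)₁ = (0.425, 0.658).
Re-evaluating at (0.425, 0.658): F = (-1.53168, 0.78647), so ‖F‖₂ = 1.722.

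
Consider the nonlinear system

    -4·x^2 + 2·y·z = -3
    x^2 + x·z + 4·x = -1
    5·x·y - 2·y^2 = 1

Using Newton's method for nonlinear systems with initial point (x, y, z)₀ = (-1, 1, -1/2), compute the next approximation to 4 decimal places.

At (-1, 1, -1/2): F = (-2.0000, -1.5000, -8.0000).
Jacobian J = [[-8·x, 2·z, 2·y], [2·x + z + 4, 0, x], [5·y, 5·x - 4·y, 0]].
At the point, J = [[8.0000, -1.0000, 2.0000], [1.5000, 0.0000, -1.0000], [5.0000, -9.0000, 0.0000]] (det J = -94.0000).
Solving J·Δ = −F gives Δ = (0.3936, -0.6702, -0.9096).
Then the next iterate is (x, y, z)₁ = (-0.6064, 0.3298, -1.4096).

(-0.6064, 0.3298, -1.4096)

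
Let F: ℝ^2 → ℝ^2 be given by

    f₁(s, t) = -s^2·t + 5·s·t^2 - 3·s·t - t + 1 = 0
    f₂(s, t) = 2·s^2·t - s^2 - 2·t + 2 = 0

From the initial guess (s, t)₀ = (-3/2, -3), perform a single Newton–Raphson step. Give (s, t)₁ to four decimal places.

At (-3/2, -3): F = (-70.2500, -7.7500).
Jacobian J = [[-2·s·t + 5·t^2 - 3·t, -s^2 + 10·s·t - 3·s - 1], [4·s·t - 2·s, 2·s^2 - 2]].
At the point, J = [[45.0000, 46.2500], [21.0000, 2.5000]] (det J = -858.7500).
Solving J·Δ = −F gives Δ = (0.2129, 1.3118).
Then the next iterate is (s, t)₁ = (-1.2871, -1.6882).

(-1.2871, -1.6882)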